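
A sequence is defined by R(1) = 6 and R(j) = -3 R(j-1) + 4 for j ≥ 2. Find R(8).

R(2) = -3(6) + 4 = -14
R(3) = -3(-14) + 4 = 46
R(4) = -3(46) + 4 = -134
R(5) = -3(-134) + 4 = 406
R(6) = -3(406) + 4 = -1214
R(7) = -3(-1214) + 4 = 3646
R(8) = -3(3646) + 4 = -10934

-10934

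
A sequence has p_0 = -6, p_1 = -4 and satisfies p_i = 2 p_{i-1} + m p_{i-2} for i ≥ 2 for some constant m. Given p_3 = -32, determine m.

1

p_2 = -8 - 6m
p_3 = -16 - 16m
So -16 - 16m = -32, giving m = 1.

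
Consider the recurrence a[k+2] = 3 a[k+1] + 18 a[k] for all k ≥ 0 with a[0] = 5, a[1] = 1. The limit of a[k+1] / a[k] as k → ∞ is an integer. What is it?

The characteristic equation is r^2 - 3r - 18 = 0, which factors as (r - 6)(r + 3) = 0.
So the roots are 6 and -3. Since |6| > |-3| and the coefficient of 6^k is non-zero, the ratio tends to 6.

6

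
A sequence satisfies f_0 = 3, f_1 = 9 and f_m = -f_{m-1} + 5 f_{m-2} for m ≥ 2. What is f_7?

f_2 = -9 + 5*3 = 6
f_3 = -6 + 5*9 = 39
f_4 = -39 + 5*6 = -9
f_5 = -(-9) + 5*39 = 204
f_6 = -204 + 5*(-9) = -249
f_7 = -(-249) + 5*204 = 1269

1269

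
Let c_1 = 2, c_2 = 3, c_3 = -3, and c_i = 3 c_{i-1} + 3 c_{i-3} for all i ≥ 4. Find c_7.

c_4 = 3·(-3) + 3·2 = -3
c_5 = 3·(-3) + 3·3 = 0
c_6 = 3·0 + 3·(-3) = -9
c_7 = 3·(-9) + 3·(-3) = -36

-36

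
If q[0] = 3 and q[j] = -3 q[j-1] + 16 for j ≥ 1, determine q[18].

-387420485

The fixed point is 16/(1 + 3) = 4, so q[j] - 4 = -3(q[j-1] - 4).
Hence q[j] = -1·(-3)^j + 4.
q[18] = -1·(-3)^{18} + 4 = -1·387420489 + 4 = -387420485.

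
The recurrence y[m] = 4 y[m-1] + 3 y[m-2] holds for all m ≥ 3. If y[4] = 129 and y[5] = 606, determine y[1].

6

Rearranging, y[m-2] = (y[m] - 4 y[m-1]) / 3.
y[3] = (606 - 4·129) / 3 = 90/3 = 30
y[2] = (129 - 4·30) / 3 = 9/3 = 3
y[1] = (30 - 4·3) / 3 = 18/3 = 6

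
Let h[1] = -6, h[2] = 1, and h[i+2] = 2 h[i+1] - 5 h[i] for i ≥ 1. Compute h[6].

-379

h[3] = 2*1 - 5*(-6) = 32
h[4] = 2*32 - 5*1 = 59
h[5] = 2*59 - 5*32 = -42
h[6] = 2*(-42) - 5*59 = -379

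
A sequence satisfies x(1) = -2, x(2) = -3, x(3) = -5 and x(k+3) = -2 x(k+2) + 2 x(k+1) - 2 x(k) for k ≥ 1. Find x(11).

-13664

x(4) = -2(-5) + 2(-3) - 2(-2) = 8
x(5) = -2(8) + 2(-5) - 2(-3) = -20
x(6) = -2(-20) + 2(8) - 2(-5) = 66
x(7) = -2(66) + 2(-20) - 2(8) = -188
x(8) = -2(-188) + 2(66) - 2(-20) = 548
x(9) = -2(548) + 2(-188) - 2(66) = -1604
x(10) = -2(-1604) + 2(548) - 2(-188) = 4680
x(11) = -2(4680) + 2(-1604) - 2(548) = -13664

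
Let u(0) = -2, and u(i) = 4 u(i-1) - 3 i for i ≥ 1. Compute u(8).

u(1) = 4(-2) - 3 = -11
u(2) = 4(-11) - 6 = -50
u(3) = 4(-50) - 9 = -209
u(4) = 4(-209) - 12 = -848
u(5) = 4(-848) - 15 = -3407
u(6) = 4(-3407) - 18 = -13646
u(7) = 4(-13646) - 21 = -54605
u(8) = 4(-54605) - 24 = -218444

-218444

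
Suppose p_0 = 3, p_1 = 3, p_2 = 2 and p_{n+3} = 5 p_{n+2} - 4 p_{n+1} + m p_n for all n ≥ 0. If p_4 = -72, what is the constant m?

-3

p_3 = -2 + 3m
p_4 = -18 + 18m
So -18 + 18m = -72, giving m = -3.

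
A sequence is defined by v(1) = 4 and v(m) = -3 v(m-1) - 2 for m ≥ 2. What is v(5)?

v(2) = -3*4 - 2 = -14
v(3) = -3*(-14) - 2 = 40
v(4) = -3*40 - 2 = -122
v(5) = -3*(-122) - 2 = 364

364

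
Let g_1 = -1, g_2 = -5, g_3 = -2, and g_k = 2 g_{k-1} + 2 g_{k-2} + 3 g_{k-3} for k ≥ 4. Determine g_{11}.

g_4 = 2·(-2) + 2·(-5) + 3·(-1) = -17
g_5 = 2·(-17) + 2·(-2) + 3·(-5) = -53
g_6 = 2·(-53) + 2·(-17) + 3·(-2) = -146
g_7 = 2·(-146) + 2·(-53) + 3·(-17) = -449
g_8 = 2·(-449) + 2·(-146) + 3·(-53) = -1349
g_9 = 2·(-1349) + 2·(-449) + 3·(-146) = -4034
g_{10} = 2·(-4034) + 2·(-1349) + 3·(-449) = -12113
g_{11} = 2·(-12113) + 2·(-4034) + 3·(-1349) = -36341

-36341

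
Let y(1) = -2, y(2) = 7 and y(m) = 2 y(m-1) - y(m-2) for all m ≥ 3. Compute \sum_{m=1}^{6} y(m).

123

y(3) = 2·7 - (-2) = 16
y(4) = 2·16 - 7 = 25
y(5) = 2·25 - 16 = 34
y(6) = 2·34 - 25 = 43
Sum = (-2) + 7 + 16 + 25 + 34 + 43 = 123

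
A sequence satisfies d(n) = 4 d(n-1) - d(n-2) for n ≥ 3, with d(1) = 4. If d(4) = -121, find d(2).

Let d(2) = y.
d(3) = -4 + 4y
d(4) = -16 + 15y
So -16 + 15y = -121, giving y = -7.

-7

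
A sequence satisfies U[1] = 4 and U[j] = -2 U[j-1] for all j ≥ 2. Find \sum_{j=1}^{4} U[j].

U[2] = -2*4 = -8
U[3] = -2*(-8) = 16
U[4] = -2*16 = -32
Sum = 4 + (-8) + 16 + (-32) = -20

-20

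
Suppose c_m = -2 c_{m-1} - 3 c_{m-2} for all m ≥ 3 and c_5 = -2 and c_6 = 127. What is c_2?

Rearranging, c_{m-2} = (c_m + 2 c_{m-1}) / -3.
c_4 = (127 + 2(-2)) / -3 = 123/-3 = -41
c_3 = (-2 + 2(-41)) / -3 = -84/-3 = 28
c_2 = (-41 + 2(28)) / -3 = 15/-3 = -5

-5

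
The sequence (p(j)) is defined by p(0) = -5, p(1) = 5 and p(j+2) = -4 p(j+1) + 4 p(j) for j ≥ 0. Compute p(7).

98880

p(2) = -4·5 + 4·(-5) = -40
p(3) = -4·(-40) + 4·5 = 180
p(4) = -4·180 + 4·(-40) = -880
p(5) = -4·(-880) + 4·180 = 4240
p(6) = -4·4240 + 4·(-880) = -20480
p(7) = -4·(-20480) + 4·4240 = 98880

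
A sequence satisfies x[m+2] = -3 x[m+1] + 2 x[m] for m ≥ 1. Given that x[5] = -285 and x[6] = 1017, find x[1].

Rearranging, x[m-2] = (x[m] + 3 x[m-1]) / 2.
x[4] = (1017 + 3*(-285)) / 2 = 162/2 = 81
x[3] = (-285 + 3*81) / 2 = -42/2 = -21
x[2] = (81 + 3*(-21)) / 2 = 18/2 = 9
x[1] = (-21 + 3*9) / 2 = 6/2 = 3

3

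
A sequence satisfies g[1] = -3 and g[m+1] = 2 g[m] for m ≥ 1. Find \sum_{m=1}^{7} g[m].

g[2] = 2·(-3) = -6
g[3] = 2·(-6) = -12
g[4] = 2·(-12) = -24
g[5] = 2·(-24) = -48
g[6] = 2·(-48) = -96
g[7] = 2·(-96) = -192
Sum = (-3) + (-6) + (-12) + (-24) + (-48) + (-96) + (-192) = -381

-381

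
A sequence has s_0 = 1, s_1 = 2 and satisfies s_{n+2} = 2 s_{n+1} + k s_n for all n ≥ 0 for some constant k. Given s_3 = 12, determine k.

s_2 = 4 + k
s_3 = 8 + 4k
So 8 + 4k = 12, giving k = 1.

1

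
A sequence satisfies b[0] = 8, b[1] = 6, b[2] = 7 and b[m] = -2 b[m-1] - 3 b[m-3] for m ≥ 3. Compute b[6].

b[3] = -2·7 - 3·8 = -38
b[4] = -2·(-38) - 3·6 = 58
b[5] = -2·58 - 3·7 = -137
b[6] = -2·(-137) - 3·(-38) = 388

388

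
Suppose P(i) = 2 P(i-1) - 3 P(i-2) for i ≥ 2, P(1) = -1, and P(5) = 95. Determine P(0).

7

Let P(0) = y.
P(2) = -2 - 3y
P(3) = -1 - 6y
P(4) = 4 - 3y
P(5) = 11 + 12y
So 11 + 12y = 95, giving y = 7.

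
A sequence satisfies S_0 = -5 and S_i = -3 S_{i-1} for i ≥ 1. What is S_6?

S_1 = -3*(-5) = 15
S_2 = -3*15 = -45
S_3 = -3*(-45) = 135
S_4 = -3*135 = -405
S_5 = -3*(-405) = 1215
S_6 = -3*1215 = -3645

-3645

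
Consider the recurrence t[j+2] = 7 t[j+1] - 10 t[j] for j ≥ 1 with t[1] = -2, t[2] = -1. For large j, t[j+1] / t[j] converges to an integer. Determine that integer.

The characteristic equation is r^2 - 7r + 10 = 0, which factors as (r - 5)(r - 2) = 0.
So the roots are 5 and 2. Since |5| > |2| and the coefficient of 5^j is non-zero, the ratio tends to 5.

5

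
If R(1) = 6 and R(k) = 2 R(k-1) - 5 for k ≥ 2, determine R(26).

33554437

The fixed point is -5/(1 - 2) = 5, so R(k) - 5 = 2(R(k-1) - 5).
Hence R(k) = 1·2^{k-1} + 5.
R(26) = 1·2^{25} + 5 = 1·33554432 + 5 = 33554437.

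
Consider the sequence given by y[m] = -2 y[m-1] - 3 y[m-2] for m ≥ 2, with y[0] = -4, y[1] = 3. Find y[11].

-525

y[2] = -2*3 - 3*(-4) = 6
y[3] = -2*6 - 3*3 = -21
y[4] = -2*(-21) - 3*6 = 24
y[5] = -2*24 - 3*(-21) = 15
y[6] = -2*15 - 3*24 = -102
y[7] = -2*(-102) - 3*15 = 159
y[8] = -2*159 - 3*(-102) = -12
y[9] = -2*(-12) - 3*159 = -453
y[10] = -2*(-453) - 3*(-12) = 942
y[11] = -2*942 - 3*(-453) = -525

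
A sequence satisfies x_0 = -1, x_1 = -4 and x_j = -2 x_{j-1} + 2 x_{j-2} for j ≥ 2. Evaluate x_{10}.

x_2 = -2(-4) + 2(-1) = 6
x_3 = -2(6) + 2(-4) = -20
x_4 = -2(-20) + 2(6) = 52
x_5 = -2(52) + 2(-20) = -144
x_6 = -2(-144) + 2(52) = 392
x_7 = -2(392) + 2(-144) = -1072
x_8 = -2(-1072) + 2(392) = 2928
x_9 = -2(2928) + 2(-1072) = -8000
x_{10} = -2(-8000) + 2(2928) = 21856

21856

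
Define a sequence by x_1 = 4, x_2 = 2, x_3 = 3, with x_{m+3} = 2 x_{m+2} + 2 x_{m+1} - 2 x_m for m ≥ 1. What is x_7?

28

x_4 = 2·3 + 2·2 - 2·4 = 2
x_5 = 2·2 + 2·3 - 2·2 = 6
x_6 = 2·6 + 2·2 - 2·3 = 10
x_7 = 2·10 + 2·6 - 2·2 = 28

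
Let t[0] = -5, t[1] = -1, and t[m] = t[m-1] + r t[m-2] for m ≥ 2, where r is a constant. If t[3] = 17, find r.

t[2] = -1 - 5r
t[3] = -1 - 6r
So -1 - 6r = 17, giving r = -3.

-3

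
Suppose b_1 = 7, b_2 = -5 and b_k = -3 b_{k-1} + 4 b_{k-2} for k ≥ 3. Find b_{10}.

b_3 = -3(-5) + 4(7) = 43
b_4 = -3(43) + 4(-5) = -149
b_5 = -3(-149) + 4(43) = 619
b_6 = -3(619) + 4(-149) = -2453
b_7 = -3(-2453) + 4(619) = 9835
b_8 = -3(9835) + 4(-2453) = -39317
b_9 = -3(-39317) + 4(9835) = 157291
b_{10} = -3(157291) + 4(-39317) = -629141

-629141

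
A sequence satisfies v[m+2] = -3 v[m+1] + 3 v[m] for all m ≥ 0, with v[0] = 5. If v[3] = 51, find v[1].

8

Let v[1] = w.
v[2] = 15 - 3w
v[3] = -45 + 12w
So -45 + 12w = 51, giving w = 8.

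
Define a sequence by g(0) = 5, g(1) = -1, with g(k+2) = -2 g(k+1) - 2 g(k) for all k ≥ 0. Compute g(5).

4

g(2) = -2·(-1) - 2·5 = -8
g(3) = -2·(-8) - 2·(-1) = 18
g(4) = -2·18 - 2·(-8) = -20
g(5) = -2·(-20) - 2·18 = 4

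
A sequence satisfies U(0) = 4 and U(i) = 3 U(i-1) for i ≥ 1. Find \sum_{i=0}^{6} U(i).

U(1) = 3*4 = 12
U(2) = 3*12 = 36
U(3) = 3*36 = 108
U(4) = 3*108 = 324
U(5) = 3*324 = 972
U(6) = 3*972 = 2916
Sum = 4 + 12 + 36 + 108 + 324 + 972 + 2916 = 4372

4372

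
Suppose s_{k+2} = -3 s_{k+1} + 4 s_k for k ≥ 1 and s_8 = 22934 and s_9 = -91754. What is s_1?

-5

Rearranging, s_{k-2} = (s_k + 3 s_{k-1}) / 4.
s_7 = (-91754 + 3·22934) / 4 = -22952/4 = -5738
s_6 = (22934 + 3·(-5738)) / 4 = 5720/4 = 1430
s_5 = (-5738 + 3·1430) / 4 = -1448/4 = -362
s_4 = (1430 + 3·(-362)) / 4 = 344/4 = 86
s_3 = (-362 + 3·86) / 4 = -104/4 = -26
s_2 = (86 + 3·(-26)) / 4 = 8/4 = 2
s_1 = (-26 + 3·2) / 4 = -20/4 = -5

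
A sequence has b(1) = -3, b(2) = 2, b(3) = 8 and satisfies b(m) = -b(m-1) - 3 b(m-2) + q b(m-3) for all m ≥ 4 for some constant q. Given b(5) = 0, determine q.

b(4) = -14 - 3q
b(5) = -10 + 5q
So -10 + 5q = 0, giving q = 2.

2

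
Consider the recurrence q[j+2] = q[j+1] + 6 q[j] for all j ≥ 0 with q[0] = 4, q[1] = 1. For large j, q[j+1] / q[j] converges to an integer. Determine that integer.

3

The characteristic equation is r^2 - r - 6 = 0, which factors as (r - 3)(r + 2) = 0.
So the roots are 3 and -2. Since |3| > |-2| and the coefficient of 3^j is non-zero, the ratio tends to 3.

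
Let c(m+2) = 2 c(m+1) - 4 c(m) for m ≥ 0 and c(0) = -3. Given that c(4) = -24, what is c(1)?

Let c(1) = w.
c(2) = 12 + 2w
c(3) = 24
c(4) = -8w
So -8w = -24, giving w = 3.

3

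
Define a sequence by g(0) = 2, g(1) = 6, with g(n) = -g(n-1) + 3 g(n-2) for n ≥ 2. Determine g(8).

-720

g(2) = -6 + 3(2) = 0
g(3) = -0 + 3(6) = 18
g(4) = -18 + 3(0) = -18
g(5) = -(-18) + 3(18) = 72
g(6) = -72 + 3(-18) = -126
g(7) = -(-126) + 3(72) = 342
g(8) = -342 + 3(-126) = -720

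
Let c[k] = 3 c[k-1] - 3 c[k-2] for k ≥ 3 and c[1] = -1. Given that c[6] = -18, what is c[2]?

Let c[2] = y.
c[3] = 3 + 3y
c[4] = 9 + 6y
c[5] = 18 + 9y
c[6] = 27 + 9y
So 27 + 9y = -18, giving y = -5.

-5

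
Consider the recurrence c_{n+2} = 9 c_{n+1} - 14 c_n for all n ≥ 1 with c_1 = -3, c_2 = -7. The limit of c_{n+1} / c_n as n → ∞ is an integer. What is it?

The characteristic equation is r^2 - 9r + 14 = 0, which factors as (r - 7)(r - 2) = 0.
So the roots are 7 and 2. Since |7| > |2| and the coefficient of 7^n is non-zero, the ratio tends to 7.

7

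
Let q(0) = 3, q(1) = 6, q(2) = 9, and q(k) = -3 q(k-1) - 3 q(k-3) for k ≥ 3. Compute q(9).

-35073

q(3) = -3·9 - 3·3 = -36
q(4) = -3·(-36) - 3·6 = 90
q(5) = -3·90 - 3·9 = -297
q(6) = -3·(-297) - 3·(-36) = 999
q(7) = -3·999 - 3·90 = -3267
q(8) = -3·(-3267) - 3·(-297) = 10692
q(9) = -3·10692 - 3·999 = -35073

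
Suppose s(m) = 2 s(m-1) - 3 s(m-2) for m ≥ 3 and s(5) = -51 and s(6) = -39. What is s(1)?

5

Rearranging, s(m-2) = (s(m) - 2 s(m-1)) / -3.
s(4) = (-39 - 2(-51)) / -3 = 63/-3 = -21
s(3) = (-51 - 2(-21)) / -3 = -9/-3 = 3
s(2) = (-21 - 2(3)) / -3 = -27/-3 = 9
s(1) = (3 - 2(9)) / -3 = -15/-3 = 5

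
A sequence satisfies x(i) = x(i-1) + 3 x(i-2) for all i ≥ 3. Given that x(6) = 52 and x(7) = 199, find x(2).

-5

Rearranging, x(i-2) = (x(i) - x(i-1)) / 3.
x(5) = (199 - 52) / 3 = 147/3 = 49
x(4) = (52 - 49) / 3 = 3/3 = 1
x(3) = (49 - 1) / 3 = 48/3 = 16
x(2) = (1 - 16) / 3 = -15/3 = -5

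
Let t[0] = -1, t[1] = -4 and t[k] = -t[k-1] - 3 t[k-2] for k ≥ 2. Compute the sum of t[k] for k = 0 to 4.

t[2] = -(-4) - 3*(-1) = 7
t[3] = -7 - 3*(-4) = 5
t[4] = -5 - 3*7 = -26
Sum = (-1) + (-4) + 7 + 5 + (-26) = -19

-19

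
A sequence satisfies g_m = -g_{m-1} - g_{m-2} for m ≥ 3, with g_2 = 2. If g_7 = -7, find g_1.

-7

Let g_1 = v.
g_3 = -2 - v
g_4 = v
g_5 = 2
g_6 = -2 - v
g_7 = v
So v = -7, giving v = -7.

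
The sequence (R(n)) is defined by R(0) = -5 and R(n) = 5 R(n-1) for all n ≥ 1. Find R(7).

-390625

R(1) = 5*(-5) = -25
R(2) = 5*(-25) = -125
R(3) = 5*(-125) = -625
R(4) = 5*(-625) = -3125
R(5) = 5*(-3125) = -15625
R(6) = 5*(-15625) = -78125
R(7) = 5*(-78125) = -390625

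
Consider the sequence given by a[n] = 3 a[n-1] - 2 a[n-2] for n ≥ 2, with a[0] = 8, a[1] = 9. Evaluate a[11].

a[2] = 3·9 - 2·8 = 11
a[3] = 3·11 - 2·9 = 15
a[4] = 3·15 - 2·11 = 23
a[5] = 3·23 - 2·15 = 39
a[6] = 3·39 - 2·23 = 71
a[7] = 3·71 - 2·39 = 135
a[8] = 3·135 - 2·71 = 263
a[9] = 3·263 - 2·135 = 519
a[10] = 3·519 - 2·263 = 1031
a[11] = 3·1031 - 2·519 = 2055

2055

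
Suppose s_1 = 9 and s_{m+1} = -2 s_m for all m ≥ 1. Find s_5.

144

s_2 = -2·9 = -18
s_3 = -2·(-18) = 36
s_4 = -2·36 = -72
s_5 = -2·(-72) = 144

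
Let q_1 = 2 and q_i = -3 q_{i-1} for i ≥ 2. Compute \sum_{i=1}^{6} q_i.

-364

q_2 = -3(2) = -6
q_3 = -3(-6) = 18
q_4 = -3(18) = -54
q_5 = -3(-54) = 162
q_6 = -3(162) = -486
Sum = 2 + (-6) + 18 + (-54) + 162 + (-486) = -364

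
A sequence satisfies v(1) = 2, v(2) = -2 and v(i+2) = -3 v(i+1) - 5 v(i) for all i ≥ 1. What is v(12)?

14572

v(3) = -3*(-2) - 5*2 = -4
v(4) = -3*(-4) - 5*(-2) = 22
v(5) = -3*22 - 5*(-4) = -46
v(6) = -3*(-46) - 5*22 = 28
v(7) = -3*28 - 5*(-46) = 146
v(8) = -3*146 - 5*28 = -578
v(9) = -3*(-578) - 5*146 = 1004
v(10) = -3*1004 - 5*(-578) = -122
v(11) = -3*(-122) - 5*1004 = -4654
v(12) = -3*(-4654) - 5*(-122) = 14572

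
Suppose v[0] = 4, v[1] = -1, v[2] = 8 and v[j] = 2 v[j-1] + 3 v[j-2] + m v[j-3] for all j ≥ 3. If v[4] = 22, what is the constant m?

v[3] = 13 + 4m
v[4] = 50 + 7m
So 50 + 7m = 22, giving m = -4.

-4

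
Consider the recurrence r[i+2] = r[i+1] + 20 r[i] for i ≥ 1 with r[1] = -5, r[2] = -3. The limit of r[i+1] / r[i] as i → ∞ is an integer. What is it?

The characteristic equation is r^2 - r - 20 = 0, which factors as (r - 5)(r + 4) = 0.
So the roots are 5 and -4. Since |5| > |-4| and the coefficient of 5^i is non-zero, the ratio tends to 5.

5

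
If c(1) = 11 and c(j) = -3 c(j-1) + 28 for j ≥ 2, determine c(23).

125524238443

The fixed point is 28/(1 + 3) = 7, so c(j) - 7 = -3(c(j-1) - 7).
Hence c(j) = 4·(-3)^{j-1} + 7.
c(23) = 4·(-3)^{22} + 7 = 4·31381059609 + 7 = 125524238443.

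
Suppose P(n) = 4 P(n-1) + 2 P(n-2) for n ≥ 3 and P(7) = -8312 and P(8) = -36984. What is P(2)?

Rearranging, P(n-2) = (P(n) - 4 P(n-1)) / 2.
P(6) = (-36984 - 4*(-8312)) / 2 = -3736/2 = -1868
P(5) = (-8312 - 4*(-1868)) / 2 = -840/2 = -420
P(4) = (-1868 - 4*(-420)) / 2 = -188/2 = -94
P(3) = (-420 - 4*(-94)) / 2 = -44/2 = -22
P(2) = (-94 - 4*(-22)) / 2 = -6/2 = -3

-3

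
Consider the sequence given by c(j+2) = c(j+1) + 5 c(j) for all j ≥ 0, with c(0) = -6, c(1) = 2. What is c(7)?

c(2) = 2 + 5(-6) = -28
c(3) = (-28) + 5(2) = -18
c(4) = (-18) + 5(-28) = -158
c(5) = (-158) + 5(-18) = -248
c(6) = (-248) + 5(-158) = -1038
c(7) = (-1038) + 5(-248) = -2278

-2278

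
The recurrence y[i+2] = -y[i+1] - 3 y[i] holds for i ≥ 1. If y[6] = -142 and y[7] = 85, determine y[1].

Rearranging, y[i-2] = (y[i] + y[i-1]) / -3.
y[5] = (85 + (-142)) / -3 = -57/-3 = 19
y[4] = (-142 + 19) / -3 = -123/-3 = 41
y[3] = (19 + 41) / -3 = 60/-3 = -20
y[2] = (41 + (-20)) / -3 = 21/-3 = -7
y[1] = (-20 + (-7)) / -3 = -27/-3 = 9

9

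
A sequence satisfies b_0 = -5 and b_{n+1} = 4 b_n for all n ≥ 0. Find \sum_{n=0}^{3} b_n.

-425

b_1 = 4*(-5) = -20
b_2 = 4*(-20) = -80
b_3 = 4*(-80) = -320
Sum = (-5) + (-20) + (-80) + (-320) = -425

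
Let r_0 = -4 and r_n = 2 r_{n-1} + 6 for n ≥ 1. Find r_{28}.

The fixed point is 6/(1 - 2) = -6, so r_n + 6 = 2(r_{n-1} + 6).
Hence r_n = 2·2^n - 6.
r_{28} = 2·2^{28} - 6 = 2·268435456 - 6 = 536870906.

536870906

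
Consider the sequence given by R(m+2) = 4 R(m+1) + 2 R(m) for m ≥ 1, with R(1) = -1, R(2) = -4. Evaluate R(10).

R(3) = 4*(-4) + 2*(-1) = -18
R(4) = 4*(-18) + 2*(-4) = -80
R(5) = 4*(-80) + 2*(-18) = -356
R(6) = 4*(-356) + 2*(-80) = -1584
R(7) = 4*(-1584) + 2*(-356) = -7048
R(8) = 4*(-7048) + 2*(-1584) = -31360
R(9) = 4*(-31360) + 2*(-7048) = -139536
R(10) = 4*(-139536) + 2*(-31360) = -620864

-620864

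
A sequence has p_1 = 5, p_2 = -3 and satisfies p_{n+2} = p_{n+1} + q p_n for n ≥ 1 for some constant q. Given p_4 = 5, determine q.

4

p_3 = -3 + 5q
p_4 = -3 + 2q
So -3 + 2q = 5, giving q = 4.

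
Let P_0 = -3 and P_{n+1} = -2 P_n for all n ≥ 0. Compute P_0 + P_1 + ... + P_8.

-513

P_1 = -2*(-3) = 6
P_2 = -2*6 = -12
P_3 = -2*(-12) = 24
P_4 = -2*24 = -48
P_5 = -2*(-48) = 96
P_6 = -2*96 = -192
P_7 = -2*(-192) = 384
P_8 = -2*384 = -768
Sum = (-3) + 6 + (-12) + 24 + (-48) + 96 + (-192) + 384 + (-768) = -513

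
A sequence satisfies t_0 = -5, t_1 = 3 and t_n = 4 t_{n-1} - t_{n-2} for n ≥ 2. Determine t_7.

t_2 = 4(3) - (-5) = 17
t_3 = 4(17) - 3 = 65
t_4 = 4(65) - 17 = 243
t_5 = 4(243) - 65 = 907
t_6 = 4(907) - 243 = 3385
t_7 = 4(3385) - 907 = 12633

12633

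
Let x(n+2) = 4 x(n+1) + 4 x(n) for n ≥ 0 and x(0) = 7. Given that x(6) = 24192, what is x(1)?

Let x(1) = z.
x(2) = 28 + 4z
x(3) = 112 + 20z
x(4) = 560 + 96z
x(5) = 2688 + 464z
x(6) = 12992 + 2240z
So 12992 + 2240z = 24192, giving z = 5.

5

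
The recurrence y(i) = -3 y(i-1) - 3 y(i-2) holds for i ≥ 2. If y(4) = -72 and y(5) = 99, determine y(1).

2

Rearranging, y(i-2) = (y(i) + 3 y(i-1)) / -3.
y(3) = (99 + 3*(-72)) / -3 = -117/-3 = 39
y(2) = (-72 + 3*39) / -3 = 45/-3 = -15
y(1) = (39 + 3*(-15)) / -3 = -6/-3 = 2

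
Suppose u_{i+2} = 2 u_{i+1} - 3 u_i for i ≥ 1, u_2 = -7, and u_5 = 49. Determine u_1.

-7

Let u_1 = w.
u_3 = -14 - 3w
u_4 = -7 - 6w
u_5 = 28 - 3w
So 28 - 3w = 49, giving w = -7.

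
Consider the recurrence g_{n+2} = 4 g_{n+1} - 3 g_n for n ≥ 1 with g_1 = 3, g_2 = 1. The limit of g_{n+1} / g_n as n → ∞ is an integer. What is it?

3

The characteristic equation is r^2 - 4r + 3 = 0, which factors as (r - 3)(r - 1) = 0.
So the roots are 3 and 1. Since |3| > |1| and the coefficient of 3^n is non-zero, the ratio tends to 3.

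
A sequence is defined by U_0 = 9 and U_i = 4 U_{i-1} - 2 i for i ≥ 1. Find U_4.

2080

U_1 = 4(9) - 2 = 34
U_2 = 4(34) - 4 = 132
U_3 = 4(132) - 6 = 522
U_4 = 4(522) - 8 = 2080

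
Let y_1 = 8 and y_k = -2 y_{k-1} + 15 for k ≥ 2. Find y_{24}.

-25165819

The fixed point is 15/(1 + 2) = 5, so y_k - 5 = -2(y_{k-1} - 5).
Hence y_k = 3·(-2)^{k-1} + 5.
y_{24} = 3·(-2)^{23} + 5 = 3·-8388608 + 5 = -25165819.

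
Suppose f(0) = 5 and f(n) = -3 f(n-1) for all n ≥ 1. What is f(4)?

405

f(1) = -3(5) = -15
f(2) = -3(-15) = 45
f(3) = -3(45) = -135
f(4) = -3(-135) = 405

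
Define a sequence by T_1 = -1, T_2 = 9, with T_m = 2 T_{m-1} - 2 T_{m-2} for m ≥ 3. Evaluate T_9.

-16

T_3 = 2*9 - 2*(-1) = 20
T_4 = 2*20 - 2*9 = 22
T_5 = 2*22 - 2*20 = 4
T_6 = 2*4 - 2*22 = -36
T_7 = 2*(-36) - 2*4 = -80
T_8 = 2*(-80) - 2*(-36) = -88
T_9 = 2*(-88) - 2*(-80) = -16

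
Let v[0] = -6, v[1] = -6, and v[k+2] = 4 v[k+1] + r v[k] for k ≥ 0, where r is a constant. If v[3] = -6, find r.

-3

v[2] = -24 - 6r
v[3] = -96 - 30r
So -96 - 30r = -6, giving r = -3.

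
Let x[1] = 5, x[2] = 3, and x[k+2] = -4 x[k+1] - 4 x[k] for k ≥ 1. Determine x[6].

x[3] = -4·3 - 4·5 = -32
x[4] = -4·(-32) - 4·3 = 116
x[5] = -4·116 - 4·(-32) = -336
x[6] = -4·(-336) - 4·116 = 880

880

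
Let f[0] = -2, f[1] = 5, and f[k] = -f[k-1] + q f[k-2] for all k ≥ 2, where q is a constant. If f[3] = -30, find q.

-5

f[2] = -5 - 2q
f[3] = 5 + 7q
So 5 + 7q = -30, giving q = -5.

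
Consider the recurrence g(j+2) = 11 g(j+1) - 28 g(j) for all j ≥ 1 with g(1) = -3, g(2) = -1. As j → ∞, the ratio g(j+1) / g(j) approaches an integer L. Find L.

7

The characteristic equation is r^2 - 11r + 28 = 0, which factors as (r - 7)(r - 4) = 0.
So the roots are 7 and 4. Since |7| > |4| and the coefficient of 7^j is non-zero, the ratio tends to 7.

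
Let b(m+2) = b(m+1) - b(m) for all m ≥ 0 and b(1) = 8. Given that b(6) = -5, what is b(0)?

Let b(0) = w.
b(2) = 8 - w
b(3) = -w
b(4) = -8
b(5) = -8 + w
b(6) = w
So w = -5, giving w = -5.

-5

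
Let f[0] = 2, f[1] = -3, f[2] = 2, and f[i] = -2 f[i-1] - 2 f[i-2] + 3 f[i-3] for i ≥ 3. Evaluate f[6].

-14

f[3] = -2·2 - 2·(-3) + 3·2 = 8
f[4] = -2·8 - 2·2 + 3·(-3) = -29
f[5] = -2·(-29) - 2·8 + 3·2 = 48
f[6] = -2·48 - 2·(-29) + 3·8 = -14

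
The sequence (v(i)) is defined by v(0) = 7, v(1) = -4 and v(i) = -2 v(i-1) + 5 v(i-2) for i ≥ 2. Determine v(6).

v(2) = -2*(-4) + 5*7 = 43
v(3) = -2*43 + 5*(-4) = -106
v(4) = -2*(-106) + 5*43 = 427
v(5) = -2*427 + 5*(-106) = -1384
v(6) = -2*(-1384) + 5*427 = 4903

4903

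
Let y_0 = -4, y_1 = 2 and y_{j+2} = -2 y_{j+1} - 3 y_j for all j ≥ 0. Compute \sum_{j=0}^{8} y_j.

y_2 = -2*2 - 3*(-4) = 8
y_3 = -2*8 - 3*2 = -22
y_4 = -2*(-22) - 3*8 = 20
y_5 = -2*20 - 3*(-22) = 26
y_6 = -2*26 - 3*20 = -112
y_7 = -2*(-112) - 3*26 = 146
y_8 = -2*146 - 3*(-112) = 44
Sum = (-4) + 2 + 8 + (-22) + 20 + 26 + (-112) + 146 + 44 = 108

108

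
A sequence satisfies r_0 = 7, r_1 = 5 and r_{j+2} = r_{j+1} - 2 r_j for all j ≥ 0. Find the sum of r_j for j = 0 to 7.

r_2 = 5 - 2*7 = -9
r_3 = (-9) - 2*5 = -19
r_4 = (-19) - 2*(-9) = -1
r_5 = (-1) - 2*(-19) = 37
r_6 = 37 - 2*(-1) = 39
r_7 = 39 - 2*37 = -35
Sum = 7 + 5 + (-9) + (-19) + (-1) + 37 + 39 + (-35) = 24

24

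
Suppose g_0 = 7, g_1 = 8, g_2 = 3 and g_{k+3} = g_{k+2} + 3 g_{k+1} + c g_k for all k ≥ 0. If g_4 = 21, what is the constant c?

g_3 = 27 + 7c
g_4 = 36 + 15c
So 36 + 15c = 21, giving c = -1.

-1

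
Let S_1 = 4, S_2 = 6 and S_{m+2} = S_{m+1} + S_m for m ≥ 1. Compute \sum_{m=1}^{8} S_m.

282

S_3 = 6 + 4 = 10
S_4 = 10 + 6 = 16
S_5 = 16 + 10 = 26
S_6 = 26 + 16 = 42
S_7 = 42 + 26 = 68
S_8 = 68 + 42 = 110
Sum = 4 + 6 + 10 + 16 + 26 + 42 + 68 + 110 = 282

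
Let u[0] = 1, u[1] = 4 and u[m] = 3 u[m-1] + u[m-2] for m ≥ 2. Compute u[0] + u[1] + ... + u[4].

203

u[2] = 3(4) + 1 = 13
u[3] = 3(13) + 4 = 43
u[4] = 3(43) + 13 = 142
Sum = 1 + 4 + 13 + 43 + 142 = 203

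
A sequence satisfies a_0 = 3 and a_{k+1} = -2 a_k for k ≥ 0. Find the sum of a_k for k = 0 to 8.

a_1 = -2·3 = -6
a_2 = -2·(-6) = 12
a_3 = -2·12 = -24
a_4 = -2·(-24) = 48
a_5 = -2·48 = -96
a_6 = -2·(-96) = 192
a_7 = -2·192 = -384
a_8 = -2·(-384) = 768
Sum = 3 + (-6) + 12 + (-24) + 48 + (-96) + 192 + (-384) + 768 = 513

513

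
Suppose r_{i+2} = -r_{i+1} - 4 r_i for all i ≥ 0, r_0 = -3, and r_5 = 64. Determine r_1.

-4

Let r_1 = v.
r_2 = 12 - v
r_3 = -12 - 3v
r_4 = -36 + 7v
r_5 = 84 + 5v
So 84 + 5v = 64, giving v = -4.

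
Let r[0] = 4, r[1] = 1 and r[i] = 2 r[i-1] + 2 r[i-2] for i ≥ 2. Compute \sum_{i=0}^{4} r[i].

r[2] = 2(1) + 2(4) = 10
r[3] = 2(10) + 2(1) = 22
r[4] = 2(22) + 2(10) = 64
Sum = 4 + 1 + 10 + 22 + 64 = 101

101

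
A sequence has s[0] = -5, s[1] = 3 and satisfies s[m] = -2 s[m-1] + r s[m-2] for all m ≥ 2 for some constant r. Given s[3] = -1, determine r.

-1

s[2] = -6 - 5r
s[3] = 12 + 13r
So 12 + 13r = -1, giving r = -1.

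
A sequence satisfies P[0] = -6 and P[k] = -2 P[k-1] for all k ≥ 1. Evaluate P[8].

P[1] = -2(-6) = 12
P[2] = -2(12) = -24
P[3] = -2(-24) = 48
P[4] = -2(48) = -96
P[5] = -2(-96) = 192
P[6] = -2(192) = -384
P[7] = -2(-384) = 768
P[8] = -2(768) = -1536

-1536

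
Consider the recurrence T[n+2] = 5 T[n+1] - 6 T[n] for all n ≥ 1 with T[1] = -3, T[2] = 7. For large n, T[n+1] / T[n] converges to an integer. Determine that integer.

The characteristic equation is r^2 - 5r + 6 = 0, which factors as (r - 3)(r - 2) = 0.
So the roots are 3 and 2. Since |3| > |2| and the coefficient of 3^n is non-zero, the ratio tends to 3.

3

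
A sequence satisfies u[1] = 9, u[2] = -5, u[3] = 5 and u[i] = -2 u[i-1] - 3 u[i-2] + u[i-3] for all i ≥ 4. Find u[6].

u[4] = -2*5 - 3*(-5) + 9 = 14
u[5] = -2*14 - 3*5 + (-5) = -48
u[6] = -2*(-48) - 3*14 + 5 = 59

59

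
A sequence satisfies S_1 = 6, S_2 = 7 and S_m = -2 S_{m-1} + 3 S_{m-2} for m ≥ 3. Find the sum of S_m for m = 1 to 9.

S_3 = -2(7) + 3(6) = 4
S_4 = -2(4) + 3(7) = 13
S_5 = -2(13) + 3(4) = -14
S_6 = -2(-14) + 3(13) = 67
S_7 = -2(67) + 3(-14) = -176
S_8 = -2(-176) + 3(67) = 553
S_9 = -2(553) + 3(-176) = -1634
Sum = 6 + 7 + 4 + 13 + (-14) + 67 + (-176) + 553 + (-1634) = -1174

-1174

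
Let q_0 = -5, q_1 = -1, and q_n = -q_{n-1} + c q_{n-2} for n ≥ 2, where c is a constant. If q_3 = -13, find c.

q_2 = 1 - 5c
q_3 = -1 + 4c
So -1 + 4c = -13, giving c = -3.

-3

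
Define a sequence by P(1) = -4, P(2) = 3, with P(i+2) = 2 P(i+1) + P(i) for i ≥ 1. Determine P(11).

3194

P(3) = 2(3) + (-4) = 2
P(4) = 2(2) + 3 = 7
P(5) = 2(7) + 2 = 16
P(6) = 2(16) + 7 = 39
P(7) = 2(39) + 16 = 94
P(8) = 2(94) + 39 = 227
P(9) = 2(227) + 94 = 548
P(10) = 2(548) + 227 = 1323
P(11) = 2(1323) + 548 = 3194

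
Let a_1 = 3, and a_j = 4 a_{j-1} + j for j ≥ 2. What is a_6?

a_2 = 4·3 + 2 = 14
a_3 = 4·14 + 3 = 59
a_4 = 4·59 + 4 = 240
a_5 = 4·240 + 5 = 965
a_6 = 4·965 + 6 = 3866

3866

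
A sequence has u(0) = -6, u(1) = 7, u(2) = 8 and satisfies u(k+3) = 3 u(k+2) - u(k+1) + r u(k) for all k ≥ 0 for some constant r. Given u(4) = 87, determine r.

u(3) = 17 - 6r
u(4) = 43 - 11r
So 43 - 11r = 87, giving r = -4.

-4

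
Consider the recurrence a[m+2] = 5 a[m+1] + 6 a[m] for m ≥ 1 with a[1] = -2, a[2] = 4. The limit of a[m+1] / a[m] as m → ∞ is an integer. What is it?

The characteristic equation is r^2 - 5r - 6 = 0, which factors as (r - 6)(r + 1) = 0.
So the roots are 6 and -1. Since |6| > |-1| and the coefficient of 6^m is non-zero, the ratio tends to 6.

6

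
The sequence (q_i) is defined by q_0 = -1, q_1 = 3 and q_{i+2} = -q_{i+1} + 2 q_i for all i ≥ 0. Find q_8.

-341

q_2 = -3 + 2*(-1) = -5
q_3 = -(-5) + 2*3 = 11
q_4 = -11 + 2*(-5) = -21
q_5 = -(-21) + 2*11 = 43
q_6 = -43 + 2*(-21) = -85
q_7 = -(-85) + 2*43 = 171
q_8 = -171 + 2*(-85) = -341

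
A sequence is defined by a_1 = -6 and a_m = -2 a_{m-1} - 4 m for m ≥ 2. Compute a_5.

-68

a_2 = -2*(-6) - 8 = 4
a_3 = -2*4 - 12 = -20
a_4 = -2*(-20) - 16 = 24
a_5 = -2*24 - 20 = -68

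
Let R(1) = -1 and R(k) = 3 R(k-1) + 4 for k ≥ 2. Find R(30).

68630377364881

The fixed point is 4/(1 - 3) = -2, so R(k) + 2 = 3(R(k-1) + 2).
Hence R(k) = 1·3^{k-1} - 2.
R(30) = 1·3^{29} - 2 = 1·68630377364883 - 2 = 68630377364881.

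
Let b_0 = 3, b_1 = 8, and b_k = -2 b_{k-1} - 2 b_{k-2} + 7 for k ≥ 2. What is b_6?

b_2 = -2*8 - 2*3 + 7 = -15
b_3 = -2*(-15) - 2*8 + 7 = 21
b_4 = -2*21 - 2*(-15) + 7 = -5
b_5 = -2*(-5) - 2*21 + 7 = -25
b_6 = -2*(-25) - 2*(-5) + 7 = 67

67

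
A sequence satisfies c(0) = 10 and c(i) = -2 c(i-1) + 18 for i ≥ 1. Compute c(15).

The fixed point is 18/(1 + 2) = 6, so c(i) - 6 = -2(c(i-1) - 6).
Hence c(i) = 4·(-2)^i + 6.
c(15) = 4·(-2)^{15} + 6 = 4·-32768 + 6 = -131066.

-131066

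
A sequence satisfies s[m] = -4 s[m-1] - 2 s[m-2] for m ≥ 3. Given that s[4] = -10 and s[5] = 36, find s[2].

1

Rearranging, s[m-2] = (s[m] + 4 s[m-1]) / -2.
s[3] = (36 + 4·(-10)) / -2 = -4/-2 = 2
s[2] = (-10 + 4·2) / -2 = -2/-2 = 1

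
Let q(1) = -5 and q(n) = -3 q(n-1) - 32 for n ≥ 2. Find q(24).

-282429536489

The fixed point is -32/(1 + 3) = -8, so q(n) + 8 = -3(q(n-1) + 8).
Hence q(n) = 3·(-3)^{n-1} - 8.
q(24) = 3·(-3)^{23} - 8 = 3·-94143178827 - 8 = -282429536489.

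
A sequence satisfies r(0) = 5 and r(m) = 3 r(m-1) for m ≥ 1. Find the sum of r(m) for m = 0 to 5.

1820

r(1) = 3*5 = 15
r(2) = 3*15 = 45
r(3) = 3*45 = 135
r(4) = 3*135 = 405
r(5) = 3*405 = 1215
Sum = 5 + 15 + 45 + 135 + 405 + 1215 = 1820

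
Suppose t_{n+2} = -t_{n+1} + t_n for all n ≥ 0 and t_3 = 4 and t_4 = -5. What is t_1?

3

Rearranging, t_{n-2} = t_n + t_{n-1}.
t_2 = -5 + 4 = -1
t_1 = 4 + (-1) = 3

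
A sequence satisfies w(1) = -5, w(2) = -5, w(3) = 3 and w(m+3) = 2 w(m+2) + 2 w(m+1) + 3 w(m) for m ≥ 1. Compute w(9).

w(4) = 2(3) + 2(-5) + 3(-5) = -19
w(5) = 2(-19) + 2(3) + 3(-5) = -47
w(6) = 2(-47) + 2(-19) + 3(3) = -123
w(7) = 2(-123) + 2(-47) + 3(-19) = -397
w(8) = 2(-397) + 2(-123) + 3(-47) = -1181
w(9) = 2(-1181) + 2(-397) + 3(-123) = -3525

-3525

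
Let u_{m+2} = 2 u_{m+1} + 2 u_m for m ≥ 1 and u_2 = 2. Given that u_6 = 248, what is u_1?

Let u_1 = x.
u_3 = 4 + 2x
u_4 = 12 + 4x
u_5 = 32 + 12x
u_6 = 88 + 32x
So 88 + 32x = 248, giving x = 5.

5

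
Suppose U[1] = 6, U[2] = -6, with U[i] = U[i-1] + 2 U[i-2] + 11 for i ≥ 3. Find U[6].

104

U[3] = (-6) + 2·6 + 11 = 17
U[4] = 17 + 2·(-6) + 11 = 16
U[5] = 16 + 2·17 + 11 = 61
U[6] = 61 + 2·16 + 11 = 104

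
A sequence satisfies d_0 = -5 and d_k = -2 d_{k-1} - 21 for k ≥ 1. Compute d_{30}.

2147483641

The fixed point is -21/(1 + 2) = -7, so d_k + 7 = -2(d_{k-1} + 7).
Hence d_k = 2·(-2)^k - 7.
d_{30} = 2·(-2)^{30} - 7 = 2·1073741824 - 7 = 2147483641.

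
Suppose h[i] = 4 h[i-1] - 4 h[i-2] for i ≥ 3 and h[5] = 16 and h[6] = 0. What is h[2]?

8

Rearranging, h[i-2] = (h[i] - 4 h[i-1]) / -4.
h[4] = (0 - 4·16) / -4 = -64/-4 = 16
h[3] = (16 - 4·16) / -4 = -48/-4 = 12
h[2] = (16 - 4·12) / -4 = -32/-4 = 8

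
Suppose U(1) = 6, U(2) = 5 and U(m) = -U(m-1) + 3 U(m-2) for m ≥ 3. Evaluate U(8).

-235

U(3) = -5 + 3*6 = 13
U(4) = -13 + 3*5 = 2
U(5) = -2 + 3*13 = 37
U(6) = -37 + 3*2 = -31
U(7) = -(-31) + 3*37 = 142
U(8) = -142 + 3*(-31) = -235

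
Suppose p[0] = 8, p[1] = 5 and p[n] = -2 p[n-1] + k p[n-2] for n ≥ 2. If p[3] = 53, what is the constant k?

p[2] = -10 + 8k
p[3] = 20 - 11k
So 20 - 11k = 53, giving k = -3.

-3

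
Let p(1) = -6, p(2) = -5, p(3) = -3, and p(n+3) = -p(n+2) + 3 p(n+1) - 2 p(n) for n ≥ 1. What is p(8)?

p(4) = -(-3) + 3*(-5) - 2*(-6) = 0
p(5) = -0 + 3*(-3) - 2*(-5) = 1
p(6) = -1 + 3*0 - 2*(-3) = 5
p(7) = -5 + 3*1 - 2*0 = -2
p(8) = -(-2) + 3*5 - 2*1 = 15

15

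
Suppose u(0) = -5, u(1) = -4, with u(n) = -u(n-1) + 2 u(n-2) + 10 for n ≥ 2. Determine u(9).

-374

u(2) = -(-4) + 2·(-5) + 10 = 4
u(3) = -4 + 2·(-4) + 10 = -2
u(4) = -(-2) + 2·4 + 10 = 20
u(5) = -20 + 2·(-2) + 10 = -14
u(6) = -(-14) + 2·20 + 10 = 64
u(7) = -64 + 2·(-14) + 10 = -82
u(8) = -(-82) + 2·64 + 10 = 220
u(9) = -220 + 2·(-82) + 10 = -374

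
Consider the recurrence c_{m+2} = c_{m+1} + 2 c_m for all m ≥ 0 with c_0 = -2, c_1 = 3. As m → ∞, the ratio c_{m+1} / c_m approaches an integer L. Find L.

The characteristic equation is r^2 - r - 2 = 0, which factors as (r - 2)(r + 1) = 0.
So the roots are 2 and -1. Since |2| > |-1| and the coefficient of 2^m is non-zero, the ratio tends to 2.

2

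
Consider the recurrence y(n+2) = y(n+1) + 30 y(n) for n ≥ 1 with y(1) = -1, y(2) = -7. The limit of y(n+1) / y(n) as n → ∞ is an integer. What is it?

The characteristic equation is r^2 - r - 30 = 0, which factors as (r - 6)(r + 5) = 0.
So the roots are 6 and -5. Since |6| > |-5| and the coefficient of 6^n is non-zero, the ratio tends to 6.

6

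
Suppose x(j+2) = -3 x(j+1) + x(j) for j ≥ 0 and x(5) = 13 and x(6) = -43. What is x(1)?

Rearranging, x(j-2) = x(j) + 3 x(j-1).
x(4) = -43 + 3·13 = -4
x(3) = 13 + 3·(-4) = 1
x(2) = -4 + 3·1 = -1
x(1) = 1 + 3·(-1) = -2

-2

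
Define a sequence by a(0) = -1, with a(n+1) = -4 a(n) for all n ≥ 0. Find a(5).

a(1) = -4·(-1) = 4
a(2) = -4·4 = -16
a(3) = -4·(-16) = 64
a(4) = -4·64 = -256
a(5) = -4·(-256) = 1024

1024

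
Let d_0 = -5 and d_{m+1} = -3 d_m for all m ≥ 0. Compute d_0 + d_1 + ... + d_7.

d_1 = -3·(-5) = 15
d_2 = -3·15 = -45
d_3 = -3·(-45) = 135
d_4 = -3·135 = -405
d_5 = -3·(-405) = 1215
d_6 = -3·1215 = -3645
d_7 = -3·(-3645) = 10935
Sum = (-5) + 15 + (-45) + 135 + (-405) + 1215 + (-3645) + 10935 = 8200

8200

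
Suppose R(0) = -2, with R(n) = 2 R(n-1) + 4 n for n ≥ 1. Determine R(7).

R(1) = 2*(-2) + 4 = 0
R(2) = 2*0 + 8 = 8
R(3) = 2*8 + 12 = 28
R(4) = 2*28 + 16 = 72
R(5) = 2*72 + 20 = 164
R(6) = 2*164 + 24 = 352
R(7) = 2*352 + 28 = 732

732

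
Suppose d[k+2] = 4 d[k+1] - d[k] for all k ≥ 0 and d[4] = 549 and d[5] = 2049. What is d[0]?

-3

Rearranging, d[k-2] = -(d[k] - 4 d[k-1]).
d[3] = -(2049 - 4·549) = 147
d[2] = -(549 - 4·147) = 39
d[1] = -(147 - 4·39) = 9
d[0] = -(39 - 4·9) = -3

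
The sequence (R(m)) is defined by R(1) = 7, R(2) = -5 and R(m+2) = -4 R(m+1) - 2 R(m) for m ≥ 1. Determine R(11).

68448

R(3) = -4*(-5) - 2*7 = 6
R(4) = -4*6 - 2*(-5) = -14
R(5) = -4*(-14) - 2*6 = 44
R(6) = -4*44 - 2*(-14) = -148
R(7) = -4*(-148) - 2*44 = 504
R(8) = -4*504 - 2*(-148) = -1720
R(9) = -4*(-1720) - 2*504 = 5872
R(10) = -4*5872 - 2*(-1720) = -20048
R(11) = -4*(-20048) - 2*5872 = 68448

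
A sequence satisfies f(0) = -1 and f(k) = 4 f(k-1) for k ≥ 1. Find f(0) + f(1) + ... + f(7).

f(1) = 4·(-1) = -4
f(2) = 4·(-4) = -16
f(3) = 4·(-16) = -64
f(4) = 4·(-64) = -256
f(5) = 4·(-256) = -1024
f(6) = 4·(-1024) = -4096
f(7) = 4·(-4096) = -16384
Sum = (-1) + (-4) + (-16) + (-64) + (-256) + (-1024) + (-4096) + (-16384) = -21845

-21845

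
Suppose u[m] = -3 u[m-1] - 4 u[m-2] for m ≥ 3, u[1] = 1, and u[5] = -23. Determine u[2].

1

Let u[2] = v.
u[3] = -4 - 3v
u[4] = 12 + 5v
u[5] = -20 - 3v
So -20 - 3v = -23, giving v = 1.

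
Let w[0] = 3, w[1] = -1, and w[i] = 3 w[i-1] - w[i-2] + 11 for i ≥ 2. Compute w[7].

1743

w[2] = 3*(-1) - 3 + 11 = 5
w[3] = 3*5 - (-1) + 11 = 27
w[4] = 3*27 - 5 + 11 = 87
w[5] = 3*87 - 27 + 11 = 245
w[6] = 3*245 - 87 + 11 = 659
w[7] = 3*659 - 245 + 11 = 1743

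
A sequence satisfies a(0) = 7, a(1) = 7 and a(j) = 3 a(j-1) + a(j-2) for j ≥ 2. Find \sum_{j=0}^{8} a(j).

51366

a(2) = 3(7) + 7 = 28
a(3) = 3(28) + 7 = 91
a(4) = 3(91) + 28 = 301
a(5) = 3(301) + 91 = 994
a(6) = 3(994) + 301 = 3283
a(7) = 3(3283) + 994 = 10843
a(8) = 3(10843) + 3283 = 35812
Sum = 7 + 7 + 28 + 91 + 301 + 994 + 3283 + 10843 + 35812 = 51366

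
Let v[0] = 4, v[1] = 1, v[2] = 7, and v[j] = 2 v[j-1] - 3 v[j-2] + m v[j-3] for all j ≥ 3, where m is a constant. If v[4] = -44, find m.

-5

v[3] = 11 + 4m
v[4] = 1 + 9m
So 1 + 9m = -44, giving m = -5.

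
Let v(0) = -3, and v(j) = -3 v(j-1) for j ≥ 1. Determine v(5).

v(1) = -3*(-3) = 9
v(2) = -3*9 = -27
v(3) = -3*(-27) = 81
v(4) = -3*81 = -243
v(5) = -3*(-243) = 729

729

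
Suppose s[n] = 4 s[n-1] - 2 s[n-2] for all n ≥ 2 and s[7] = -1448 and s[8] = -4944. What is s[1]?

Rearranging, s[n-2] = (s[n] - 4 s[n-1]) / -2.
s[6] = (-4944 - 4*(-1448)) / -2 = 848/-2 = -424
s[5] = (-1448 - 4*(-424)) / -2 = 248/-2 = -124
s[4] = (-424 - 4*(-124)) / -2 = 72/-2 = -36
s[3] = (-124 - 4*(-36)) / -2 = 20/-2 = -10
s[2] = (-36 - 4*(-10)) / -2 = 4/-2 = -2
s[1] = (-10 - 4*(-2)) / -2 = -2/-2 = 1

1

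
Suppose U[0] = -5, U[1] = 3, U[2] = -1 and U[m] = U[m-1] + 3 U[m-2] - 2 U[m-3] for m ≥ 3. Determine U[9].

858

U[3] = (-1) + 3(3) - 2(-5) = 18
U[4] = 18 + 3(-1) - 2(3) = 9
U[5] = 9 + 3(18) - 2(-1) = 65
U[6] = 65 + 3(9) - 2(18) = 56
U[7] = 56 + 3(65) - 2(9) = 233
U[8] = 233 + 3(56) - 2(65) = 271
U[9] = 271 + 3(233) - 2(56) = 858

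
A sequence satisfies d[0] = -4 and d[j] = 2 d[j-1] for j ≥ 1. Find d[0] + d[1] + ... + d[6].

-508

d[1] = 2*(-4) = -8
d[2] = 2*(-8) = -16
d[3] = 2*(-16) = -32
d[4] = 2*(-32) = -64
d[5] = 2*(-64) = -128
d[6] = 2*(-128) = -256
Sum = (-4) + (-8) + (-16) + (-32) + (-64) + (-128) + (-256) = -508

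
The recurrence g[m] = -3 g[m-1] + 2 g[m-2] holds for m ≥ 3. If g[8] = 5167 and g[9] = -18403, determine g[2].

Rearranging, g[m-2] = (g[m] + 3 g[m-1]) / 2.
g[7] = (-18403 + 3(5167)) / 2 = -2902/2 = -1451
g[6] = (5167 + 3(-1451)) / 2 = 814/2 = 407
g[5] = (-1451 + 3(407)) / 2 = -230/2 = -115
g[4] = (407 + 3(-115)) / 2 = 62/2 = 31
g[3] = (-115 + 3(31)) / 2 = -22/2 = -11
g[2] = (31 + 3(-11)) / 2 = -2/2 = -1

-1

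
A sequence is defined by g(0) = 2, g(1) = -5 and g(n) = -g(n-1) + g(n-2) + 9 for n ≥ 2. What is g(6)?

g(2) = -(-5) + 2 + 9 = 16
g(3) = -16 + (-5) + 9 = -12
g(4) = -(-12) + 16 + 9 = 37
g(5) = -37 + (-12) + 9 = -40
g(6) = -(-40) + 37 + 9 = 86

86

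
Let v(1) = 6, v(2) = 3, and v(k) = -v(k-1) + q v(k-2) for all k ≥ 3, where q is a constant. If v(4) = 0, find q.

1

v(3) = -3 + 6q
v(4) = 3 - 3q
So 3 - 3q = 0, giving q = 1.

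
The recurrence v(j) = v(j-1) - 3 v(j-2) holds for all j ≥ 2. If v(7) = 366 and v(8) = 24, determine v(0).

Rearranging, v(j-2) = (v(j) - v(j-1)) / -3.
v(6) = (24 - 366) / -3 = -342/-3 = 114
v(5) = (366 - 114) / -3 = 252/-3 = -84
v(4) = (114 - (-84)) / -3 = 198/-3 = -66
v(3) = (-84 - (-66)) / -3 = -18/-3 = 6
v(2) = (-66 - 6) / -3 = -72/-3 = 24
v(1) = (6 - 24) / -3 = -18/-3 = 6
v(0) = (24 - 6) / -3 = 18/-3 = -6

-6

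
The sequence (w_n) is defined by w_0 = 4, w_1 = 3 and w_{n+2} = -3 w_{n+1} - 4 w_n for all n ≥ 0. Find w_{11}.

w_2 = -3(3) - 4(4) = -25
w_3 = -3(-25) - 4(3) = 63
w_4 = -3(63) - 4(-25) = -89
w_5 = -3(-89) - 4(63) = 15
w_6 = -3(15) - 4(-89) = 311
w_7 = -3(311) - 4(15) = -993
w_8 = -3(-993) - 4(311) = 1735
w_9 = -3(1735) - 4(-993) = -1233
w_{10} = -3(-1233) - 4(1735) = -3241
w_{11} = -3(-3241) - 4(-1233) = 14655

14655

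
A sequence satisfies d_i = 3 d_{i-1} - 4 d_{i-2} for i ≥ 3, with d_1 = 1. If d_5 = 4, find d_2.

Let d_2 = x.
d_3 = -4 + 3x
d_4 = -12 + 5x
d_5 = -20 + 3x
So -20 + 3x = 4, giving x = 8.

8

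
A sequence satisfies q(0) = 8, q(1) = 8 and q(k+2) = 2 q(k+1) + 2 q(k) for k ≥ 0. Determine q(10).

q(2) = 2·8 + 2·8 = 32
q(3) = 2·32 + 2·8 = 80
q(4) = 2·80 + 2·32 = 224
q(5) = 2·224 + 2·80 = 608
q(6) = 2·608 + 2·224 = 1664
q(7) = 2·1664 + 2·608 = 4544
q(8) = 2·4544 + 2·1664 = 12416
q(9) = 2·12416 + 2·4544 = 33920
q(10) = 2·33920 + 2·12416 = 92672

92672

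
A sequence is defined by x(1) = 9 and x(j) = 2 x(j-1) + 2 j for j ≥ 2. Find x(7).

942

x(2) = 2·9 + 4 = 22
x(3) = 2·22 + 6 = 50
x(4) = 2·50 + 8 = 108
x(5) = 2·108 + 10 = 226
x(6) = 2·226 + 12 = 464
x(7) = 2·464 + 14 = 942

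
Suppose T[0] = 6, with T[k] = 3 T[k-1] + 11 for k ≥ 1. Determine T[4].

T[1] = 3*6 + 11 = 29
T[2] = 3*29 + 11 = 98
T[3] = 3*98 + 11 = 305
T[4] = 3*305 + 11 = 926

926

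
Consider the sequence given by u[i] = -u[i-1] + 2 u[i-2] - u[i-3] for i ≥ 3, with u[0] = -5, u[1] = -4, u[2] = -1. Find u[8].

u[3] = -(-1) + 2*(-4) - (-5) = -2
u[4] = -(-2) + 2*(-1) - (-4) = 4
u[5] = -4 + 2*(-2) - (-1) = -7
u[6] = -(-7) + 2*4 - (-2) = 17
u[7] = -17 + 2*(-7) - 4 = -35
u[8] = -(-35) + 2*17 - (-7) = 76

76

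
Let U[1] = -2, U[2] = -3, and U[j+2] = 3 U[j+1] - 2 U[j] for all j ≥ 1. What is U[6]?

U[3] = 3(-3) - 2(-2) = -5
U[4] = 3(-5) - 2(-3) = -9
U[5] = 3(-9) - 2(-5) = -17
U[6] = 3(-17) - 2(-9) = -33

-33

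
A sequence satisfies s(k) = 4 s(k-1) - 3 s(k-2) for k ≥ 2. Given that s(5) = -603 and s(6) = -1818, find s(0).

Rearranging, s(k-2) = (s(k) - 4 s(k-1)) / -3.
s(4) = (-1818 - 4·(-603)) / -3 = 594/-3 = -198
s(3) = (-603 - 4·(-198)) / -3 = 189/-3 = -63
s(2) = (-198 - 4·(-63)) / -3 = 54/-3 = -18
s(1) = (-63 - 4·(-18)) / -3 = 9/-3 = -3
s(0) = (-18 - 4·(-3)) / -3 = -6/-3 = 2

2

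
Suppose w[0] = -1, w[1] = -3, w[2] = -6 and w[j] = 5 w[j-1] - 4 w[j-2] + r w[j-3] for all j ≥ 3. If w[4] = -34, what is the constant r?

-4

w[3] = -18 - r
w[4] = -66 - 8r
So -66 - 8r = -34, giving r = -4.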